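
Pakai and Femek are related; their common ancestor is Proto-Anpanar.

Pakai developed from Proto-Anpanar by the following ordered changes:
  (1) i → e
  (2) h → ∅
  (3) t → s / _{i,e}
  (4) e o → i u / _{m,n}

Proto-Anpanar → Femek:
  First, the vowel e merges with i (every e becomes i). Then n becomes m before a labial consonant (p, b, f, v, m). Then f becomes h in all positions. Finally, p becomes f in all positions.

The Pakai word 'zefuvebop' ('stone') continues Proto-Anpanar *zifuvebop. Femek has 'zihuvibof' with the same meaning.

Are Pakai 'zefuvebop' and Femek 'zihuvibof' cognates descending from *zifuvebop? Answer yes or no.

yes

Derive the expected Femek reflex of *zifuvebop:
Femek: start from *zifuvebop.
  rule 1 (vowel merger): zifuvebop → zifuvibop
  rule 2: no change — zifuvibop
  rule 3 (unconditioned shift): zifuvibop → zihuvibop
  rule 4 (unconditioned shift): zihuvibop → zihuvibof
  ⇒ Femek zihuvibof
Femek 'zihuvibof' matches the regular reflex exactly, so the pair is cognate.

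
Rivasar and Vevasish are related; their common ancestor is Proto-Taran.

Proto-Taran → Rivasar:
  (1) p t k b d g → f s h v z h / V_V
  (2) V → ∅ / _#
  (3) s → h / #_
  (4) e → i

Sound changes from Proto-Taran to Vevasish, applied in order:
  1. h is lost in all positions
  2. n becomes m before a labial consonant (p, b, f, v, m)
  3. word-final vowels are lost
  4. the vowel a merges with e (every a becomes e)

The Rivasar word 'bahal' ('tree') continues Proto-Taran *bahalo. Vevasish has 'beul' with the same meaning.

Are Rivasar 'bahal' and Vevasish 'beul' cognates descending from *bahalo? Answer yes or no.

no

Derive the expected Vevasish reflex of *bahalo:
Vevasish: start from *bahalo.
  rule 1 (h-loss): bahalo → baalo
  rule 2: no change — baalo
  rule 3 (apocope): baalo → baal
  rule 4 (vowel merger): baal → beel
  ⇒ Vevasish beel
The regular Vevasish reflex would be 'beel', but the attested form is 'beul'. The correspondence is irregular, so they are not cognates (the Vevasish form has a different source).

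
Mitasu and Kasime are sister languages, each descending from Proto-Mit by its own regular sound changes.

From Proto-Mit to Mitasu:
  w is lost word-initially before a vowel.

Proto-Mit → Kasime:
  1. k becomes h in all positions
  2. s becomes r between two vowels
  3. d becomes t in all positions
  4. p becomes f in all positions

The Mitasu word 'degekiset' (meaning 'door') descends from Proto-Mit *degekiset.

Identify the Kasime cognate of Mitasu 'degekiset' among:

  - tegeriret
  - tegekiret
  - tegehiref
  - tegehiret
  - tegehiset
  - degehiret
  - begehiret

Kasime: *degekiset
  degekiset → degehiset   [unconditioned shift]
  degehiset → degehiret   [rhotacism]
  degehiret → tegehiret   [unconditioned shift]
  tegehiret (rule 4 does not apply)
  giving Kasime tegehiret.
Only 'tegehiret' matches the regular Kasime development of *degekiset.

tegehiret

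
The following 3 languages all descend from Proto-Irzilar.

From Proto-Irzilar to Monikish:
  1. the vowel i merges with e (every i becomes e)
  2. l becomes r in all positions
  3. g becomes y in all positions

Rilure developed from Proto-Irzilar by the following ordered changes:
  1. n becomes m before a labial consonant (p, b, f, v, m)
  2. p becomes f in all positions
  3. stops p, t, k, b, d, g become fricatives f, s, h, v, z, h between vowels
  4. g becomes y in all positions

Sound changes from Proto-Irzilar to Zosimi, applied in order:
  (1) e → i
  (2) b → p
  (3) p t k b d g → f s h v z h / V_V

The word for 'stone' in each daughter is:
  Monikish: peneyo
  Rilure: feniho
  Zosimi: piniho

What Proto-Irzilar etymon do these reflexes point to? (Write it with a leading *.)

Position 2: Monikish has e, Rilure has e, Zosimi has i. Rilure preserves e here (none of its changes turn any other segment into e), so the proto-segment is *e.
Position 1: Monikish has p, Rilure has f, Zosimi has p. Monikish preserves p here (none of its changes turn any other segment into p), so the proto-segment is *p.
Position 4: Monikish has e, Rilure has i, Zosimi has i. Rilure preserves i here (none of its changes turn any other segment into i), so the proto-segment is *i.
Continuing position by position gives *penigo; check it forward:
Monikish: *penigo > penego > peneyo  (by vowel merger, unconditioned shift)
Rilure: start from *penigo.
  rule 1: no change — penigo
  rule 2 (unconditioned shift): penigo → fenigo
  rule 3 (intervocalic lenition): fenigo → feniho
  rule 4: no change — feniho
  ⇒ Rilure feniho
Zosimi: start from *penigo.
  rule 1 (vowel merger): penigo → pinigo
  rule 2: no change — pinigo
  rule 3 (intervocalic lenition): pinigo → piniho
  ⇒ Zosimi piniho
*penigo is the unique common source.

*penigo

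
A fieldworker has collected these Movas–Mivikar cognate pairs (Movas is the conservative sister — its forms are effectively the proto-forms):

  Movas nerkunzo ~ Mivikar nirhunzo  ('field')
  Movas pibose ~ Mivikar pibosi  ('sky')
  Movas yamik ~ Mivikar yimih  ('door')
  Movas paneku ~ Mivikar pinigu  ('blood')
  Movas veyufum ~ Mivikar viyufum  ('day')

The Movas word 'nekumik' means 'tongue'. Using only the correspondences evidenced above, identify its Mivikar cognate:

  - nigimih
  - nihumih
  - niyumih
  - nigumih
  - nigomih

nigumih

paneku ~ pinigu, veyufum ~ viyufum — Movas e corresponds to Mivikar i after a consonant, before a consonant other than r, m, n, p, b, f, v.
paneku ~ pinigu — Movas k corresponds to Mivikar g between vowels (before a back vowel).
yamik ~ yimih — Movas k corresponds to Mivikar h word-finally.
Applying these to Movas 'nekumik':
  nekumik → nikumik   (e→i after a consonant, before a consonant other than r, m, n, p, b, f, v)
  nikumik → nigumik   (k→g between vowels (before a back vowel))
  nigumik → nigumih   (k→h word-finally)
So the Mivikar cognate is 'nigumih'.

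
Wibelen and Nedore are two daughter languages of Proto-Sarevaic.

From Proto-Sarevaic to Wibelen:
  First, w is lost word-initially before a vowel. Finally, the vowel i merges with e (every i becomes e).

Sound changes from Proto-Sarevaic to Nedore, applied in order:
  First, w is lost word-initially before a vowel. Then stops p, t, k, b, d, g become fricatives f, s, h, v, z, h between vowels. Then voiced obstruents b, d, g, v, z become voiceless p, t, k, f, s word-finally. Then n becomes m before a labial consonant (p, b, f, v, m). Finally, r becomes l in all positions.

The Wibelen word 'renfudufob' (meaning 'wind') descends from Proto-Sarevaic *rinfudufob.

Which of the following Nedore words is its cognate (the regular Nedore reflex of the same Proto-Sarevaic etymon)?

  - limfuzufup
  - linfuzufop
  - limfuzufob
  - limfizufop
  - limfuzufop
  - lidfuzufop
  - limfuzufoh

limfuzufop

Nedore: *rinfudufob
  rinfudufob (rule 1 does not apply)
  rinfudufob → rinfuzufob   [intervocalic lenition]
  rinfuzufob → rinfuzufop   [final devoicing]
  rinfuzufop → rimfuzufop   [nasal place assimilation]
  rimfuzufop → limfuzufop   [unconditioned shift]
  giving Nedore limfuzufop.
Among the options, 'limfuzufop' alone shows every Nedore change applied in order.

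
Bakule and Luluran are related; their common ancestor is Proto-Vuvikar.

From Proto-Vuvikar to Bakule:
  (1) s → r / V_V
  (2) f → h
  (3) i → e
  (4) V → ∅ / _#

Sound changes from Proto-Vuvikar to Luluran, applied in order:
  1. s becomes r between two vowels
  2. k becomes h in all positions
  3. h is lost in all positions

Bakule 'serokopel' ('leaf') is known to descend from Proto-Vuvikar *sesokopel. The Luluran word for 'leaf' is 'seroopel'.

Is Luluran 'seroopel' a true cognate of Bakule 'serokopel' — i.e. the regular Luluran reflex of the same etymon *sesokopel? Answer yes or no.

Derive the expected Luluran reflex of *sesokopel:
Luluran: *sesokopel
  sesokopel → serokopel   [rhotacism]
  serokopel → serohopel   [unconditioned shift]
  serohopel → seroopel   [h-loss]
  giving Luluran seroopel.
Luluran 'seroopel' matches the regular reflex exactly, so the pair is cognate.

yes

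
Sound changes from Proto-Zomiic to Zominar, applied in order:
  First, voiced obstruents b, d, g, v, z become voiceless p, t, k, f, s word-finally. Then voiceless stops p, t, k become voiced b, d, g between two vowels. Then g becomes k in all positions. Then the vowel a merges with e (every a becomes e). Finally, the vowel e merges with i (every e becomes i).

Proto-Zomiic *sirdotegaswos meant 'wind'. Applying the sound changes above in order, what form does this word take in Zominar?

sirdodikiswos

Zominar: *sirdotegaswos
  sirdotegaswos (rule 1 does not apply)
  sirdotegaswos → sirdodegaswos   [intervocalic voicing]
  sirdodegaswos → sirdodekaswos   [unconditioned shift]
  sirdodekaswos → sirdodekeswos   [vowel merger]
  sirdodekeswos → sirdodikiswos   [vowel merger]
  giving Zominar sirdodikiswos.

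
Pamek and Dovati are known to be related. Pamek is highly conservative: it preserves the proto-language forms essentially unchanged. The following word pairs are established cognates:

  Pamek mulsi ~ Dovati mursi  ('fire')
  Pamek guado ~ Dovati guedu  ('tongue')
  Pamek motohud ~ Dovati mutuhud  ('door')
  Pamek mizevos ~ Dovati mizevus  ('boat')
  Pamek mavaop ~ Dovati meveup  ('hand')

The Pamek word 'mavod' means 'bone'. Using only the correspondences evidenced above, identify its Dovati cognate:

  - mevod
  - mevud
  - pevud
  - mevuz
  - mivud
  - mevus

mevud

mavaop ~ meveup — Pamek a corresponds to Dovati e after a consonant, before a labial obstruent.
motohud ~ mutuhud, mizevos ~ mizevus — Pamek o corresponds to Dovati u after a consonant, before a consonant other than r, m, n, p, b, f, v.
Applying these to Pamek 'mavod':
  mavod → mevod   (a→e after a consonant, before a labial obstruent)
  mevod → mevud   (o→u after a consonant, before a consonant other than r, m, n, p, b, f, v)
So the Dovati cognate is 'mevud'.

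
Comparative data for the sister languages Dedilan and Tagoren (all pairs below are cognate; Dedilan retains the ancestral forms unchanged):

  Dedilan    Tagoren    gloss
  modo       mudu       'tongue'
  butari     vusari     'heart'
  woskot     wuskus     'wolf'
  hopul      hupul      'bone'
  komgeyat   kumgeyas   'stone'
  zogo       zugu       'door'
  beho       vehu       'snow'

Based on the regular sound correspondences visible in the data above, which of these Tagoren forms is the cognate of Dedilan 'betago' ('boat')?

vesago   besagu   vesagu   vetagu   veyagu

beho ~ vehu — Dedilan b corresponds to Tagoren v word-initially before a front vowel.
butari ~ vusari — Dedilan t corresponds to Tagoren s between vowels (before a back vowel).
modo ~ mudu, zogo ~ zugu — Dedilan o corresponds to Tagoren u word-finally.
Applying these to Dedilan 'betago':
  betago → vetago   (b→v word-initially before a front vowel)
  vetago → vesago   (t→s between vowels (before a back vowel))
  vesago → vesagu   (o→u word-finally)
So the Tagoren cognate is 'vesagu'.

vesagu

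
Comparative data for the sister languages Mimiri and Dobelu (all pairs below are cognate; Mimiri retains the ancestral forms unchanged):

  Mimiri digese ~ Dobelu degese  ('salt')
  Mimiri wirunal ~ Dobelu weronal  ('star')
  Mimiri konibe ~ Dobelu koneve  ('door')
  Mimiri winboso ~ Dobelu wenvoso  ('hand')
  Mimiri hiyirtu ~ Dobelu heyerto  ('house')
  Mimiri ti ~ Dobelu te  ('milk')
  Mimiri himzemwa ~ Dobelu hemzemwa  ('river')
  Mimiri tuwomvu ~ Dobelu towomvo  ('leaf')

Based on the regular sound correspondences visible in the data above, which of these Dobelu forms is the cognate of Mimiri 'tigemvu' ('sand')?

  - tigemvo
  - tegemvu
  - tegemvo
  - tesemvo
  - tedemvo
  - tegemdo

digese ~ degese, hiyirtu ~ heyerto — Mimiri i corresponds to Dobelu e after a consonant, before a consonant other than r, m, n, p, b, f, v.
hiyirtu ~ heyerto, tuwomvu ~ towomvo — Mimiri u corresponds to Dobelu o word-finally.
Applying these to Mimiri 'tigemvu':
  tigemvu → tegemvu   (i→e after a consonant, before a consonant other than r, m, n, p, b, f, v)
  tegemvu → tegemvo   (u→o word-finally)
So the Dobelu cognate is 'tegemvo'.

tegemvo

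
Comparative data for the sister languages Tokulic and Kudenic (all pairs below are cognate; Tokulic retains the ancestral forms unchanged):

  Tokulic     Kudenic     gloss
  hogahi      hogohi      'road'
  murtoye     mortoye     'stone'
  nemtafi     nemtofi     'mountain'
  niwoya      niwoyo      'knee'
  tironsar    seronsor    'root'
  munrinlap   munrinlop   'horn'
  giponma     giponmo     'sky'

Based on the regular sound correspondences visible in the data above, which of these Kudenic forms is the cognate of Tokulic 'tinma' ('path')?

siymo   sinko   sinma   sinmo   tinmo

sinmo

tironsar ~ seronsor — Tokulic t corresponds to Kudenic s word-initially before a front vowel.
niwoya ~ niwoyo, giponma ~ giponmo — Tokulic a corresponds to Kudenic o word-finally.
Applying these to Tokulic 'tinma':
  tinma → sinma   (t→s word-initially before a front vowel)
  sinma → sinmo   (a→o word-finally)
So the Kudenic cognate is 'sinmo'.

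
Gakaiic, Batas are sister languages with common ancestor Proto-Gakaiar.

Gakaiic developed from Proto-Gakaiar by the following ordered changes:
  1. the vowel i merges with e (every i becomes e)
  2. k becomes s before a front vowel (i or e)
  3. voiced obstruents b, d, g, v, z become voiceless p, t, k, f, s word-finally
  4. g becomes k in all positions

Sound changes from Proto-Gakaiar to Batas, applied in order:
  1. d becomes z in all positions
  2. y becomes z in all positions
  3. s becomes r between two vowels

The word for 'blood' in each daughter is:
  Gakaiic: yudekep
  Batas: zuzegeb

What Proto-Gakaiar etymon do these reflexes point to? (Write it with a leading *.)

Position 1: Gakaiic has y, Batas has z. Gakaiic preserves y here (none of its changes turn any other segment into y), so the proto-segment is *y.
Position 7: Gakaiic has p, Batas has b. Batas preserves b here (none of its changes turn any other segment into b), so the proto-segment is *b.
Verify the candidate proto-form against each daughter:
Gakaiic: *yudegeb
  yudegeb (rule 1 does not apply)
  yudegeb (rule 2 does not apply)
  yudegeb → yudegep   [final devoicing]
  yudegep → yudekep   [unconditioned shift]
  giving Gakaiic yudekep.
Batas: start from *yudegeb.
  rule 1 (unconditioned shift): yudegeb → yuzegeb
  rule 2 (unconditioned shift): yuzegeb → zuzegeb
  rule 3: no change — zuzegeb
  ⇒ Batas zuzegeb
No other proto-form is consistent with every reflex, so the reconstruction is *yudegeb.

*yudegeb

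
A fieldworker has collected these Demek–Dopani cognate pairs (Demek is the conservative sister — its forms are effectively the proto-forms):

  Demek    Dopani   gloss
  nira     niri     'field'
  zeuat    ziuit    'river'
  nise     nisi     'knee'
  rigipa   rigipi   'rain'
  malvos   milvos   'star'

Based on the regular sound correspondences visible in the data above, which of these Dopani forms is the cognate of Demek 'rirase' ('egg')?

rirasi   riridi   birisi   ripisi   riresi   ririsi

ririsi

malvos ~ milvos — Demek a corresponds to Dopani i after a consonant, before a consonant other than r, m, n, p, b, f, v.
nise ~ nisi — Demek e corresponds to Dopani i word-finally.
Applying these to Demek 'rirase':
  rirase → ririse   (a→i after a consonant, before a consonant other than r, m, n, p, b, f, v)
  ririse → ririsi   (e→i word-finally)
So the Dopani cognate is 'ririsi'.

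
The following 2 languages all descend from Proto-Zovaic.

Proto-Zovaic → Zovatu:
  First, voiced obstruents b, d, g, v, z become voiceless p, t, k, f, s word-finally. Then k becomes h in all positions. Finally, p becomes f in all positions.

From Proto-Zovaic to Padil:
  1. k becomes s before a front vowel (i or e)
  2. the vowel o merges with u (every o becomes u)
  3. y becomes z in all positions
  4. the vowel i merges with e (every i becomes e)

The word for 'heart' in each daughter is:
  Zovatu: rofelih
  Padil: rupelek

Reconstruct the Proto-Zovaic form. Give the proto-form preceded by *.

*ropelik

Position 6: Zovatu has i, Padil has e. Zovatu preserves i here (none of its changes turn any other segment into i), so the proto-segment is *i.
Position 2: Zovatu has o, Padil has u. Zovatu preserves o here (none of its changes turn any other segment into o), so the proto-segment is *o.
Verify the candidate proto-form against each daughter:
Zovatu: *ropelik
  ropelik (rule 1 does not apply)
  ropelik → ropelih   [unconditioned shift]
  ropelih → rofelih   [unconditioned shift]
  giving Zovatu rofelih.
Padil: *ropelik
  ropelik (rule 1 does not apply)
  ropelik → rupelik   [vowel merger]
  rupelik (rule 3 does not apply)
  rupelik → rupelek   [vowel merger]
  giving Padil rupelek.
*ropelik is the unique common source.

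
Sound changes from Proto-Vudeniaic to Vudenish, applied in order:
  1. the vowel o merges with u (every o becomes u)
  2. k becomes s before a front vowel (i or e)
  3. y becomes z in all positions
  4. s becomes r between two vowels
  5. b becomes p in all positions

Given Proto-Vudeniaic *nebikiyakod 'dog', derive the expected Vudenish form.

nepirizakud

Vudenish: start from *nebikiyakod.
  rule 1 (vowel merger): nebikiyakod → nebikiyakud
  rule 2 (palatalisation): nebikiyakud → nebisiyakud
  rule 3 (unconditioned shift): nebisiyakud → nebisizakud
  rule 4 (rhotacism): nebisizakud → nebirizakud
  rule 5 (unconditioned shift): nebirizakud → nepirizakud
  ⇒ Vudenish nepirizakud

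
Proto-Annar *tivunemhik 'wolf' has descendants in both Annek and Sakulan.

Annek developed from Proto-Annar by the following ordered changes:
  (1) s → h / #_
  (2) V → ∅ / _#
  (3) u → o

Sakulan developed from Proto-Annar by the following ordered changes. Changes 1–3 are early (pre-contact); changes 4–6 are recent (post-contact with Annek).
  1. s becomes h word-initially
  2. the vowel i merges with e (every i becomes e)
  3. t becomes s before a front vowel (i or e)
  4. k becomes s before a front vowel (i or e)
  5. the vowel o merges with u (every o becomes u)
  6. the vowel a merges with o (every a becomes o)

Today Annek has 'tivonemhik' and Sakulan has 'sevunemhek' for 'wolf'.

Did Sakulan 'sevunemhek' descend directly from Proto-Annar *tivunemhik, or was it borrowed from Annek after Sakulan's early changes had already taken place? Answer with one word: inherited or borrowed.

inherited

If inherited, *tivunemhik would pass through all of Sakulan's changes:
Sakulan: *tivunemhik > tevunemhek > sevunemhek  (by vowel merger, palatalisation)
If borrowed from Annek 'tivonemhik' after the early changes, it would undergo only the recent ones:
  rule 4 (palatalisation): no change (tivonemhik)
  rule 5 (vowel merger): tivonemhik → tivunemhik
  rule 6 (vowel merger): no change (tivunemhik)
  ⇒ as a loan: tivunemhik
Sakulan 'sevunemhek' matches the inherited outcome exactly, so it is an inherited cognate, not a loan.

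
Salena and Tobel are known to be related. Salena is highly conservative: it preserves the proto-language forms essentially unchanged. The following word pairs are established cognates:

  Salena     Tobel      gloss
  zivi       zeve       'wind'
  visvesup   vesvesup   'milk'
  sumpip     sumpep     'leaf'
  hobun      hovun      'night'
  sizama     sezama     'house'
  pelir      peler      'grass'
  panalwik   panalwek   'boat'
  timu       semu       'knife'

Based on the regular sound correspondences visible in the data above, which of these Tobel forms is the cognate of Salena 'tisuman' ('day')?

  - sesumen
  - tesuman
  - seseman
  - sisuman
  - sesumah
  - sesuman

sesuman

timu ~ semu — Salena t corresponds to Tobel s word-initially before a front vowel.
visvesup ~ vesvesup, sizama ~ sezama — Salena i corresponds to Tobel e after a consonant, before a consonant other than r, m, n, p, b, f, v.
Applying these to Salena 'tisuman':
  tisuman → sisuman   (t→s word-initially before a front vowel)
  sisuman → sesuman   (i→e after a consonant, before a consonant other than r, m, n, p, b, f, v)
So the Tobel cognate is 'sesuman'.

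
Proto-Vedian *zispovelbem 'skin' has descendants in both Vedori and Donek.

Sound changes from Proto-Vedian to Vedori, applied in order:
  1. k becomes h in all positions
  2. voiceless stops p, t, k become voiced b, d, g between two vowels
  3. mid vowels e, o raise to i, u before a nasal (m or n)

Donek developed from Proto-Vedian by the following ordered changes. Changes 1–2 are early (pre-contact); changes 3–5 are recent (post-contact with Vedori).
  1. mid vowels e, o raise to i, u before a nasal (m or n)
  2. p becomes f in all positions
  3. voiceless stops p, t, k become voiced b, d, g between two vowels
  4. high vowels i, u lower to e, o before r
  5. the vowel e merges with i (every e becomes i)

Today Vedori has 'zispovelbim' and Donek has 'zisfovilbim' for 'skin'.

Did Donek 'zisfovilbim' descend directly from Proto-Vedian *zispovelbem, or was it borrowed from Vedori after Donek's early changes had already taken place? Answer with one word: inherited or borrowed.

If inherited, *zispovelbem would pass through all of Donek's changes:
Donek: *zispovelbem
  zispovelbem → zispovelbim   [pre-nasal raising]
  zispovelbim → zisfovelbim   [unconditioned shift]
  zisfovelbim (rule 3 does not apply)
  zisfovelbim (rule 4 does not apply)
  zisfovelbim → zisfovilbim   [vowel merger]
  giving Donek zisfovilbim.
If borrowed from Vedori 'zispovelbim' after the early changes, it would undergo only the recent ones:
  rule 3 (intervocalic voicing): no change (zispovelbim)
  rule 4 (pre-rhotic lowering): no change (zispovelbim)
  rule 5 (vowel merger): zispovelbim → zispovilbim
  ⇒ as a loan: zispovilbim
Donek 'zisfovilbim' matches the inherited outcome exactly, so it is an inherited cognate, not a loan.

inherited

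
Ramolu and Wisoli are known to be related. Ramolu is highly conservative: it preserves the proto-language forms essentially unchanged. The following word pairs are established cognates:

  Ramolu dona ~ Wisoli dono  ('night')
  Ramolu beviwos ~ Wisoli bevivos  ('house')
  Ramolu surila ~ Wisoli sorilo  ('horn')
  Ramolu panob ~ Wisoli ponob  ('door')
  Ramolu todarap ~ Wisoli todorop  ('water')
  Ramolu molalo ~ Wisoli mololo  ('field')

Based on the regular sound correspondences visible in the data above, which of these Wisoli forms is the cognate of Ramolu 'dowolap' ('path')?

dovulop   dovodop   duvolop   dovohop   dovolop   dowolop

beviwos ~ bevivos — Ramolu w corresponds to Wisoli v between vowels (before a back vowel).
todarap ~ todorop — Ramolu a corresponds to Wisoli o after a consonant, before a labial obstruent.
Applying these to Ramolu 'dowolap':
  dowolap → dovolap   (w→v between vowels (before a back vowel))
  dovolap → dovolop   (a→o after a consonant, before a labial obstruent)
So the Wisoli cognate is 'dovolop'.

dovolop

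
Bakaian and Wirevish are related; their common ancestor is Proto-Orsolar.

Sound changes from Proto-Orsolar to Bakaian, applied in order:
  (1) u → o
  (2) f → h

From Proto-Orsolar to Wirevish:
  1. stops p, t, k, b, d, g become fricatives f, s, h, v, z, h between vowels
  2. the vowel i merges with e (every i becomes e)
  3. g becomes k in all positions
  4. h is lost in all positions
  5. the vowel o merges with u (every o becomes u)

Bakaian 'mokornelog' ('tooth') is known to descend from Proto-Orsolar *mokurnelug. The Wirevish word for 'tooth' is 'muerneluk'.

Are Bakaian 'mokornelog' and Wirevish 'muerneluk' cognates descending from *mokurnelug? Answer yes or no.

no

Derive the expected Wirevish reflex of *mokurnelug:
Wirevish: *mokurnelug
  mokurnelug → mohurnelug   [intervocalic lenition]
  mohurnelug (rule 2 does not apply)
  mohurnelug → mohurneluk   [unconditioned shift]
  mohurneluk → mourneluk   [h-loss]
  mourneluk → muurneluk   [vowel merger]
  giving Wirevish muurneluk.
The regular Wirevish reflex would be 'muurneluk', but the attested form is 'muerneluk'. The correspondence is irregular, so they are not cognates (the Wirevish form has a different source).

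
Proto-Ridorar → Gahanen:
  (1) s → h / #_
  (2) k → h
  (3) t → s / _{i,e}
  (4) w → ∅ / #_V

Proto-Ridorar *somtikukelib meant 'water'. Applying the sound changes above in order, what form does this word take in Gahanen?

Gahanen: *somtikukelib
  somtikukelib → homtikukelib   [debuccalisation]
  homtikukelib → homtihuhelib   [unconditioned shift]
  homtihuhelib → homsihuhelib   [palatalisation]
  homsihuhelib (rule 4 does not apply)
  giving Gahanen homsihuhelib.

homsihuhelib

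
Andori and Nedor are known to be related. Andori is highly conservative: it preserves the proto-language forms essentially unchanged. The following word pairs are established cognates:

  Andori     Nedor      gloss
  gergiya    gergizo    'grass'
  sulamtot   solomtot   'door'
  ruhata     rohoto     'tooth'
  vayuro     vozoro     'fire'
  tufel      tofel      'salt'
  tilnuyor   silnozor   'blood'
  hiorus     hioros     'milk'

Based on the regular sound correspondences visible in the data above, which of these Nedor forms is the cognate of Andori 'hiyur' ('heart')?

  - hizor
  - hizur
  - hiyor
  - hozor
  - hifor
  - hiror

vayuro ~ vozoro — Andori y corresponds to Nedor z between vowels (before a back vowel).
vayuro ~ vozoro — Andori u corresponds to Nedor o after a consonant, before r.
Applying these to Andori 'hiyur':
  hiyur → hizur   (y→z between vowels (before a back vowel))
  hizur → hizor   (u→o after a consonant, before r)
So the Nedor cognate is 'hizor'.

hizor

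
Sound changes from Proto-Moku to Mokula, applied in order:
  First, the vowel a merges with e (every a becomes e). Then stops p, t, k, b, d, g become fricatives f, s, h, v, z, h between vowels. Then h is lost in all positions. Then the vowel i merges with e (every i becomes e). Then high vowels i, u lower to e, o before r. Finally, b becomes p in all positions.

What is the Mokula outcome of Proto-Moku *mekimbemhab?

Mokula: *mekimbemhab
  mekimbemhab → mekimbemheb   [vowel merger]
  mekimbemheb → mehimbemheb   [intervocalic lenition]
  mehimbemheb → meimbemeb   [h-loss]
  meimbemeb → meembemeb   [vowel merger]
  meembemeb (rule 5 does not apply)
  meembemeb → meempemep   [unconditioned shift]
  giving Mokula meempemep.

meempemep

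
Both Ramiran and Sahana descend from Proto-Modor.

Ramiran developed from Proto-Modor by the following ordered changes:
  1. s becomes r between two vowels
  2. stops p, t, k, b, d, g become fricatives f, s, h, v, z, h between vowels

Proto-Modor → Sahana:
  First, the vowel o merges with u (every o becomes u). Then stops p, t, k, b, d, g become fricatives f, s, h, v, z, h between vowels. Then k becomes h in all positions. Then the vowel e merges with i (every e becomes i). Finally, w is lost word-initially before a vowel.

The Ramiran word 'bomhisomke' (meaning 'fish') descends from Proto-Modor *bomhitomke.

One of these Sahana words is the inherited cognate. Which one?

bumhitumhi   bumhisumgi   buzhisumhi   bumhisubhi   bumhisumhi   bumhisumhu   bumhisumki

bumhisumhi

Sahana: *bomhitomke
  bomhitomke → bumhitumke   [vowel merger]
  bumhitumke → bumhisumke   [intervocalic lenition]
  bumhisumke → bumhisumhe   [unconditioned shift]
  bumhisumhe → bumhisumhi   [vowel merger]
  bumhisumhi (rule 5 does not apply)
  giving Sahana bumhisumhi.
Among the options, 'bumhisumhi' alone shows every Sahana change applied in order.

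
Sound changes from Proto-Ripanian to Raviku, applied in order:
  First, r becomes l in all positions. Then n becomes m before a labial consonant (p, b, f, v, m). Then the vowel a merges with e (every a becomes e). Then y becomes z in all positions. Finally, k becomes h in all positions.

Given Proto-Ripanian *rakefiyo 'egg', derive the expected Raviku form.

Raviku: start from *rakefiyo.
  rule 1 (unconditioned shift): rakefiyo → lakefiyo
  rule 2: no change — lakefiyo
  rule 3 (vowel merger): lakefiyo → lekefiyo
  rule 4 (unconditioned shift): lekefiyo → lekefizo
  rule 5 (unconditioned shift): lekefizo → lehefizo
  ⇒ Raviku lehefizo

lehefizo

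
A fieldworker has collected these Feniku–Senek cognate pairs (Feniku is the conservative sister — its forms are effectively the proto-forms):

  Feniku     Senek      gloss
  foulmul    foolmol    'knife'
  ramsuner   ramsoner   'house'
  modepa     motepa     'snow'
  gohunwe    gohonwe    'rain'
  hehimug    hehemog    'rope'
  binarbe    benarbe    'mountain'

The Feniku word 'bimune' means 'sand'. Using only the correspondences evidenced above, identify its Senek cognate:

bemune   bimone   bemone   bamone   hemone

hehimug ~ hehemog — Feniku i corresponds to Senek e after a consonant, before a nasal.
ramsuner ~ ramsoner, gohunwe ~ gohonwe — Feniku u corresponds to Senek o after a consonant, before a nasal.
Applying these to Feniku 'bimune':
  bimune → bemune   (i→e after a consonant, before a nasal)
  bemune → bemone   (u→o after a consonant, before a nasal)
So the Senek cognate is 'bemone'.

bemone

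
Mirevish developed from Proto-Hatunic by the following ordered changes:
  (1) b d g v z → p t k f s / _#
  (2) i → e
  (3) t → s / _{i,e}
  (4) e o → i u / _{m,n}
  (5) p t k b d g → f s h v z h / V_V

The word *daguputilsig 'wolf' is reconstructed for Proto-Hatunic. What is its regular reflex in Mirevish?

Mirevish: *daguputilsig
  daguputilsig → daguputilsik   [final devoicing]
  daguputilsik → daguputelsek   [vowel merger]
  daguputelsek → dagupuselsek   [palatalisation]
  dagupuselsek (rule 4 does not apply)
  dagupuselsek → dahufuselsek   [intervocalic lenition]
  giving Mirevish dahufuselsek.

dahufuselsek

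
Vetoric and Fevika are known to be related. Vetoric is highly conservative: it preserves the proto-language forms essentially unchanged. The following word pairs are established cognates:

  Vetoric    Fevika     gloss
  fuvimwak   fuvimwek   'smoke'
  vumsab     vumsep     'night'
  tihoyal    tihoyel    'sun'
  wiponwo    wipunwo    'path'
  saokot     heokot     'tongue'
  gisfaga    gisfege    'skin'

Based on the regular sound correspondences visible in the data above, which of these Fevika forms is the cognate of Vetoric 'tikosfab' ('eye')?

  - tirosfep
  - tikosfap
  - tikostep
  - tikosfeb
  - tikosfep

tikosfep

vumsab ~ vumsep — Vetoric a corresponds to Fevika e after a consonant, before a labial obstruent.
vumsab ~ vumsep — Vetoric b corresponds to Fevika p word-finally.
Applying these to Vetoric 'tikosfab':
  tikosfab → tikosfeb   (a→e after a consonant, before a labial obstruent)
  tikosfeb → tikosfep   (b→p word-finally)
So the Fevika cognate is 'tikosfep'.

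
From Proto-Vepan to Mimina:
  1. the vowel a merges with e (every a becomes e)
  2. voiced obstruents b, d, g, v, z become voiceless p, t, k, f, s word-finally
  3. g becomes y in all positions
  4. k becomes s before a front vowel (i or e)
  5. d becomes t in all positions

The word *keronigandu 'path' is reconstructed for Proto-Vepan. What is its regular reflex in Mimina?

Mimina: start from *keronigandu.
  rule 1 (vowel merger): keronigandu → keronigendu
  rule 2: no change — keronigendu
  rule 3 (unconditioned shift): keronigendu → keroniyendu
  rule 4 (palatalisation): keroniyendu → seroniyendu
  rule 5 (unconditioned shift): seroniyendu → seroniyentu
  ⇒ Mimina seroniyentu

seroniyentu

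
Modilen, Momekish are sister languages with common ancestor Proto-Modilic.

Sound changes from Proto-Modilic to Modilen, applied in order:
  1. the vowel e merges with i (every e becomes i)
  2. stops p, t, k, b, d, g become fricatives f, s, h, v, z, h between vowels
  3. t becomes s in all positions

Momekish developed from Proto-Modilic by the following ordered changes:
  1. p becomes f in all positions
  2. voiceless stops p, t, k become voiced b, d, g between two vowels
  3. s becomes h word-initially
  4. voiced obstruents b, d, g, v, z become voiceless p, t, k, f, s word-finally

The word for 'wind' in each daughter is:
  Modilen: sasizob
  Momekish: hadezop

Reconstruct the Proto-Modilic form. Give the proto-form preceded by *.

Position 7: Modilen has b, Momekish has p. Modilen preserves b here (none of its changes turn any other segment into b), so the proto-segment is *b.
Position 3: Modilen has s, Momekish has d. Taking the neighbouring segments as reconstructed: Modilen s could go back to *t or *s; Momekish d could go back to *t or *d — the one source consistent with every daughter is *t.
Verify the candidate proto-form against each daughter:
Modilen: *satezob
  satezob → satizob   [vowel merger]
  satizob → sasizob   [intervocalic lenition]
  sasizob (rule 3 does not apply)
  giving Modilen sasizob.
Momekish: start from *satezob.
  rule 1: no change — satezob
  rule 2 (intervocalic voicing): satezob → sadezob
  rule 3 (debuccalisation): sadezob → hadezob
  rule 4 (final devoicing): hadezob → hadezop
  ⇒ Momekish hadezop
No other proto-form is consistent with every reflex, so the reconstruction is *satezob.

*satezob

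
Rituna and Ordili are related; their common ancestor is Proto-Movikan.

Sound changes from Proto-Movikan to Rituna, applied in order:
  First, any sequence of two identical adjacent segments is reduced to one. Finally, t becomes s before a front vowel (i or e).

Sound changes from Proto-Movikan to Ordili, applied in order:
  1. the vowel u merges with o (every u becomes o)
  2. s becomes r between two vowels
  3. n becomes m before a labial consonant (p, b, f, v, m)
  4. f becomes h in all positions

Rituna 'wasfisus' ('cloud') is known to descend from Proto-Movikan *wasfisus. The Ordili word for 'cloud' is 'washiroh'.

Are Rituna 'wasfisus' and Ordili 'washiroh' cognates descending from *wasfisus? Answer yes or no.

Derive the expected Ordili reflex of *wasfisus:
Ordili: *wasfisus
  wasfisus → wasfisos   [vowel merger]
  wasfisos → wasfiros   [rhotacism]
  wasfiros (rule 3 does not apply)
  wasfiros → washiros   [unconditioned shift]
  giving Ordili washiros.
The regular Ordili reflex would be 'washiros', but the attested form is 'washiroh'. The correspondence is irregular, so they are not cognates (the Ordili form has a different source).

no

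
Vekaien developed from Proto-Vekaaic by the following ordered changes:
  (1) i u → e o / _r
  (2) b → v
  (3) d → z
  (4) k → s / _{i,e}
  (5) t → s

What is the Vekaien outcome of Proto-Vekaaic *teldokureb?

Vekaien: *teldokureb > teldokoreb > teldokorev > telzokorev > selzokorev  (by pre-rhotic lowering, unconditioned shift, unconditioned shift, unconditioned shift)

selzokorev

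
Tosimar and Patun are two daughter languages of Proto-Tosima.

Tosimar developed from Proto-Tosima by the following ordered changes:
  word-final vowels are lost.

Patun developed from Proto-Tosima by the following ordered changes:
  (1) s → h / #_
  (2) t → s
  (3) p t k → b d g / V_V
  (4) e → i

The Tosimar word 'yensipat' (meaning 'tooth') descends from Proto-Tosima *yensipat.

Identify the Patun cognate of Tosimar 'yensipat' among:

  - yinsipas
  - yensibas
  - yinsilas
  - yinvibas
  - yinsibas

Patun: *yensipat > yensipas > yensibas > yinsibas  (by unconditioned shift, intervocalic voicing, vowel merger)
Among the options, 'yinsibas' alone shows every Patun change applied in order.

yinsibas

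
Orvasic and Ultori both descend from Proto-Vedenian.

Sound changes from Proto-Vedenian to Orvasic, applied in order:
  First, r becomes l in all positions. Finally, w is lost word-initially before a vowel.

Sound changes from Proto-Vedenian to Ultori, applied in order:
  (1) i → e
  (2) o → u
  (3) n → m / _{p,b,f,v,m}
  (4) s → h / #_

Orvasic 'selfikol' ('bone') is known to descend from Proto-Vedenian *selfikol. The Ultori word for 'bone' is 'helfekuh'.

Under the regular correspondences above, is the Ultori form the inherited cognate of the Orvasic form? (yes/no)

no

Derive the expected Ultori reflex of *selfikol:
Ultori: *selfikol
  selfikol → selfekol   [vowel merger]
  selfekol → selfekul   [vowel merger]
  selfekul (rule 3 does not apply)
  selfekul → helfekul   [debuccalisation]
  giving Ultori helfekul.
The regular Ultori reflex would be 'helfekul', but the attested form is 'helfekuh'. The correspondence is irregular, so they are not cognates (the Ultori form has a different source).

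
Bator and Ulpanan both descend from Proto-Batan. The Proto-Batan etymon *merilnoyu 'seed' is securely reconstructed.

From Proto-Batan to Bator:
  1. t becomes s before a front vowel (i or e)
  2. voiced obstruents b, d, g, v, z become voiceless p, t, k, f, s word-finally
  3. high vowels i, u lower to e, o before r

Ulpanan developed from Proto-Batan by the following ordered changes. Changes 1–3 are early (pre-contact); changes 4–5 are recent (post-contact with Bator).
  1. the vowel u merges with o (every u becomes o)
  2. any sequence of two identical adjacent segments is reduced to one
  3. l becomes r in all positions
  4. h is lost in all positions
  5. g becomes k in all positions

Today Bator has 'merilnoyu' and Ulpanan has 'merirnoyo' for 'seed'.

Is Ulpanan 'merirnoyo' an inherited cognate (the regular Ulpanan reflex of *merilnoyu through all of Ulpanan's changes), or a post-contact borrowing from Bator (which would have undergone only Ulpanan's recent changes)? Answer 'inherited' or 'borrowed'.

inherited

If inherited, *merilnoyu would pass through all of Ulpanan's changes:
Ulpanan: *merilnoyu
  merilnoyu → merilnoyo   [vowel merger]
  merilnoyo (rule 2 does not apply)
  merilnoyo → merirnoyo   [unconditioned shift]
  merirnoyo (rule 4 does not apply)
  merirnoyo (rule 5 does not apply)
  giving Ulpanan merirnoyo.
If borrowed from Bator 'merilnoyu' after the early changes, it would undergo only the recent ones:
  rule 4 (h-loss): no change (merilnoyu)
  rule 5 (unconditioned shift): no change (merilnoyu)
  ⇒ as a loan: merilnoyu
Ulpanan 'merirnoyo' matches the inherited outcome exactly, so it is an inherited cognate, not a loan.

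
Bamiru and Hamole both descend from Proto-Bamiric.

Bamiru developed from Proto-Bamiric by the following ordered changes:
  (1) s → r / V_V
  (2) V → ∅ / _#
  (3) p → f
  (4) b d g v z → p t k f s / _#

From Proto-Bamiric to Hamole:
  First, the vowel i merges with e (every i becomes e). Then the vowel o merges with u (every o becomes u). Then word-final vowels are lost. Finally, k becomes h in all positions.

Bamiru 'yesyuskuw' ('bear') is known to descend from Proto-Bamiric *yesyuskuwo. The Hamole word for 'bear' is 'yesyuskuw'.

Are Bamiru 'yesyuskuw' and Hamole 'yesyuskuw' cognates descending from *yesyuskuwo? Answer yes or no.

no

Derive the expected Hamole reflex of *yesyuskuwo:
Hamole: *yesyuskuwo > yesyuskuwu > yesyuskuw > yesyushuw  (by vowel merger, apocope, unconditioned shift)
The regular Hamole reflex would be 'yesyushuw', but the attested form is 'yesyuskuw'. The correspondence is irregular, so they are not cognates (the Hamole form has a different source).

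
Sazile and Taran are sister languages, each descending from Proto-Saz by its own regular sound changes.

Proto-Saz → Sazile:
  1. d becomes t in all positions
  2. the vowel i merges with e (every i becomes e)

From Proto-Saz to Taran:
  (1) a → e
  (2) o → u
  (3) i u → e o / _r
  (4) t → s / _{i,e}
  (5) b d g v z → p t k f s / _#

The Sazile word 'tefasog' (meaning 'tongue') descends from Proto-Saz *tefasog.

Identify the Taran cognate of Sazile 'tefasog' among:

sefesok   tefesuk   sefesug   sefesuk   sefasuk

sefesuk

Taran: *tefasog
  tefasog → tefesog   [vowel merger]
  tefesog → tefesug   [vowel merger]
  tefesug (rule 3 does not apply)
  tefesug → sefesug   [palatalisation]
  sefesug → sefesuk   [final devoicing]
  giving Taran sefesuk.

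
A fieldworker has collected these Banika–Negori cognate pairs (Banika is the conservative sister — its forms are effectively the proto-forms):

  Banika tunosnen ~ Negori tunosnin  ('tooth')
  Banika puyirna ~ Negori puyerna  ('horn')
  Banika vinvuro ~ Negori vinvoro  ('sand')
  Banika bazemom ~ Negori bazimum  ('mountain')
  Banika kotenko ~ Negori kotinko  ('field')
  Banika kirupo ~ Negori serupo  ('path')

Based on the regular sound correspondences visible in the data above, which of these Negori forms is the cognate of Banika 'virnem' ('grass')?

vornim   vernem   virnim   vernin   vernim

vernim

puyirna ~ puyerna, kirupo ~ serupo — Banika i corresponds to Negori e after a consonant, before r.
bazemom ~ bazimum — Banika e corresponds to Negori i after a consonant, before a nasal.
Applying these to Banika 'virnem':
  virnem → vernem   (i→e after a consonant, before r)
  vernem → vernim   (e→i after a consonant, before a nasal)
So the Negori cognate is 'vernim'.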